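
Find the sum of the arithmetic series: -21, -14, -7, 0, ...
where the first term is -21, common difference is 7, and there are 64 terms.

Sₙ = n/2 × (first + last)
Last term = a + (n-1)d = -21 + (64-1)×7 = 420
S_64 = 64/2 × (-21 + 420)
S_64 = 64/2 × 399 = 12768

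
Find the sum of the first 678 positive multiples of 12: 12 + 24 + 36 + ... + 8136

Factor out 12: = 12(1 + 2 + ... + 678) = 12 × n(n+1)/2
= 12 × 678×679/2
= 12 × 230181
= 2762172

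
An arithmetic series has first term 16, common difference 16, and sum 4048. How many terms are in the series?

Using S = n/2 × [2a + (n-1)d]
4048 = n/2 × [2(16) + (n-1)(16)]
4048 = n/2 × [32 + 16n - 16]
8096 = n × [16 + 16n]
16n² + (16)n - 8096 = 0
Discriminant: Δ = (16)² - 4(16)(-8096) = 256 + 518144 = 518400
√Δ = 720
n = [-(16) + √Δ] / (2·16) = (-16 + 720) / 32 = 704 / 32 = 22
(The negative root is discarded since n must be a positive integer.)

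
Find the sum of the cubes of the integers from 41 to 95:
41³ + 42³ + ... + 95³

Use ∑_{k=1}^{n} k³ = [n(n+1)/2]², then subtract the first 40 terms.
∑_{k=1}^{95} k³ = [95×96/2]² = 4560² = 20793600
∑_{k=1}^{40} k³ = [40×41/2]² = 820² = 672400
∑_{k=41}^{95} k³ = 20793600 - 672400 = 20121200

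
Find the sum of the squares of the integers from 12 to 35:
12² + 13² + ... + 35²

Use ∑_{k=1}^{n} k² = n(n+1)(2n+1)/6, then subtract the first 11 terms.
∑_{k=1}^{35} k² = 35×36×71/6 = 14910
∑_{k=1}^{11} k² = 11×12×23/6 = 506
∑_{k=12}^{35} k² = 14910 - 506 = 14404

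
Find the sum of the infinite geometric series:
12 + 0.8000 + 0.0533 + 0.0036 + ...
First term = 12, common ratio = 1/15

For |r| < 1, S = a / (1 - r)
S = 12 / (1 - (1/15))
S = 12 / (14/15)
S = 90/7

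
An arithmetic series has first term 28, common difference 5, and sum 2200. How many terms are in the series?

Using S = n/2 × [2a + (n-1)d]
2200 = n/2 × [2(28) + (n-1)(5)]
2200 = n/2 × [56 + 5n - 5]
4400 = n × [51 + 5n]
5n² + (51)n - 4400 = 0
Discriminant: Δ = (51)² - 4(5)(-4400) = 2601 + 88000 = 90601
√Δ = 301
n = [-(51) + √Δ] / (2·5) = (-51 + 301) / 10 = 250 / 10 = 25
(The negative root is discarded since n must be a positive integer.)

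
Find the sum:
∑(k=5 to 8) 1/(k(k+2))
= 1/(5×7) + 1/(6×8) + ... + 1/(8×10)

Partial fractions: 1/(k(k+2)) = (1/2)[1/k - 1/(k+2)]
Telescoping leaves the first two and last two terms:
= (1/2)[1/5 + 1/6 - 1/9 - 1/10]
= 7/90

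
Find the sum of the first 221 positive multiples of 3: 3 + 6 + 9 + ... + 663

Factor out 3: = 3(1 + 2 + ... + 221) = 3 × n(n+1)/2
= 3 × 221×222/2
= 3 × 24531
= 73593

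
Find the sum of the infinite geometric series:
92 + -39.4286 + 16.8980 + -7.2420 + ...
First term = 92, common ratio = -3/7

For |r| < 1, S = a / (1 - r)
S = 92 / (1 - (-3/7))
S = 92 / (10/7)
S = 322/5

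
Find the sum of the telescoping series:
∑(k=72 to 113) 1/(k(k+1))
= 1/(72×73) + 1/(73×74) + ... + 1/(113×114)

Partial fractions: 1/(k(k+1)) = 1/k - 1/(k+1)
The series telescopes:
= (1/72 - 1/73) + (1/73 - 1/74) + ... + (1/113 - 1/114)
= 1/72 - 1/114
= 7/1368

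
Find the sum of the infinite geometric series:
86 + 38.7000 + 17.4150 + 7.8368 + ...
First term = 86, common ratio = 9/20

For |r| < 1, S = a / (1 - r)
S = 86 / (1 - (9/20))
S = 86 / (11/20)
S = 1720/11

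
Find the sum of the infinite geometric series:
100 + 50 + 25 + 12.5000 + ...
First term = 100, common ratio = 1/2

For |r| < 1, S = a / (1 - r)
S = 100 / (1 - (1/2))
S = 100 / (1/2)
S = 200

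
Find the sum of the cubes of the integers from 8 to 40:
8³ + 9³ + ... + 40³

Use ∑_{k=1}^{n} k³ = [n(n+1)/2]², then subtract the first 7 terms.
∑_{k=1}^{40} k³ = [40×41/2]² = 820² = 672400
∑_{k=1}^{7} k³ = [7×8/2]² = 28² = 784
∑_{k=8}^{40} k³ = 672400 - 784 = 671616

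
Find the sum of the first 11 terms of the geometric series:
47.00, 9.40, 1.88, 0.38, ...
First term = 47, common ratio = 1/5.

Sₙ = a(1 - rⁿ) / (1 - r)
S_11 = 47(1 - (1/5)^11) / (1 - (1/5))
S_11 = 47(1 - (1/48828125)) / (4/5)
S_11 = 573730457/9765625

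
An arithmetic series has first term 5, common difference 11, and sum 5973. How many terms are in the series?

Using S = n/2 × [2a + (n-1)d]
5973 = n/2 × [2(5) + (n-1)(11)]
5973 = n/2 × [10 + 11n - 11]
11946 = n × [-1 + 11n]
11n² + (-1)n - 11946 = 0
Discriminant: Δ = (-1)² - 4(11)(-11946) = 1 + 525624 = 525625
√Δ = 725
n = [-(-1) + √Δ] / (2·11) = (1 + 725) / 22 = 726 / 22 = 33
(The negative root is discarded since n must be a positive integer.)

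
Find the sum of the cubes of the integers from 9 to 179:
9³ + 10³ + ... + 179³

Use ∑_{k=1}^{n} k³ = [n(n+1)/2]², then subtract the first 8 terms.
∑_{k=1}^{179} k³ = [179×180/2]² = 16110² = 259532100
∑_{k=1}^{8} k³ = [8×9/2]² = 36² = 1296
∑_{k=9}^{179} k³ = 259532100 - 1296 = 259530804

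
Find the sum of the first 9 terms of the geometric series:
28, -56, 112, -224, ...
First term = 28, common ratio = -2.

Sₙ = a(1 - rⁿ) / (1 - r)
S_9 = 28(1 - (-2)^9) / (1 - (-2))
S_9 = 28(1 - (-512)) / (3)
S_9 = 4788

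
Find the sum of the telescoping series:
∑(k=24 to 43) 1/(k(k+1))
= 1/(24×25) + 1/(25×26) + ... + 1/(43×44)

Partial fractions: 1/(k(k+1)) = 1/k - 1/(k+1)
The series telescopes:
= (1/24 - 1/25) + (1/25 - 1/26) + ... + (1/43 - 1/44)
= 1/24 - 1/44
= 5/264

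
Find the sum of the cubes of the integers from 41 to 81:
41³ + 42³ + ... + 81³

Use ∑_{k=1}^{n} k³ = [n(n+1)/2]², then subtract the first 40 terms.
∑_{k=1}^{81} k³ = [81×82/2]² = 3321² = 11029041
∑_{k=1}^{40} k³ = [40×41/2]² = 820² = 672400
∑_{k=41}^{81} k³ = 11029041 - 672400 = 10356641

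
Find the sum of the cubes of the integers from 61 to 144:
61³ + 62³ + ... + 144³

Use ∑_{k=1}^{n} k³ = [n(n+1)/2]², then subtract the first 60 terms.
∑_{k=1}^{144} k³ = [144×145/2]² = 10440² = 108993600
∑_{k=1}^{60} k³ = [60×61/2]² = 1830² = 3348900
∑_{k=61}^{144} k³ = 108993600 - 3348900 = 105644700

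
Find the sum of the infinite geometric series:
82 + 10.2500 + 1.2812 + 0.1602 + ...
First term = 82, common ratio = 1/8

For |r| < 1, S = a / (1 - r)
S = 82 / (1 - (1/8))
S = 82 / (7/8)
S = 656/7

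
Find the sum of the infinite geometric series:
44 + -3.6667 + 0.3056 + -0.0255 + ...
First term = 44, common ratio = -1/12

For |r| < 1, S = a / (1 - r)
S = 44 / (1 - (-1/12))
S = 44 / (13/12)
S = 528/13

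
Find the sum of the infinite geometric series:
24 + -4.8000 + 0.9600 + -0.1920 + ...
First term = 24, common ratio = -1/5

For |r| < 1, S = a / (1 - r)
S = 24 / (1 - (-1/5))
S = 24 / (6/5)
S = 20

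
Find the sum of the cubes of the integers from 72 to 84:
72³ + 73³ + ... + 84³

Use ∑_{k=1}^{n} k³ = [n(n+1)/2]², then subtract the first 71 terms.
∑_{k=1}^{84} k³ = [84×85/2]² = 3570² = 12744900
∑_{k=1}^{71} k³ = [71×72/2]² = 2556² = 6533136
∑_{k=72}^{84} k³ = 12744900 - 6533136 = 6211764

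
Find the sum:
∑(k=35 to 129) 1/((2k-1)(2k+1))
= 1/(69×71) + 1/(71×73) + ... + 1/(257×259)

Partial fractions: 1/((2k-1)(2k+1)) = (1/2)[1/(2k-1) - 1/(2k+1)]
The series telescopes:
= (1/2)[1/69 - 1/259]
= 95/17871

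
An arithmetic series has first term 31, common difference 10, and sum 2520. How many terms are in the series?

Using S = n/2 × [2a + (n-1)d]
2520 = n/2 × [2(31) + (n-1)(10)]
2520 = n/2 × [62 + 10n - 10]
5040 = n × [52 + 10n]
10n² + (52)n - 5040 = 0
Discriminant: Δ = (52)² - 4(10)(-5040) = 2704 + 201600 = 204304
√Δ = 452
n = [-(52) + √Δ] / (2·10) = (-52 + 452) / 20 = 400 / 20 = 20
(The negative root is discarded since n must be a positive integer.)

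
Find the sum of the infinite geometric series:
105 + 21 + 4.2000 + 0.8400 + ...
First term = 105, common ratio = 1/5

For |r| < 1, S = a / (1 - r)
S = 105 / (1 - (1/5))
S = 105 / (4/5)
S = 525/4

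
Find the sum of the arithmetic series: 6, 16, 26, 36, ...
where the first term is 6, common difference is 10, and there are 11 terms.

Sₙ = n/2 × (first + last)
Last term = a + (n-1)d = 6 + (11-1)×10 = 106
S_11 = 11/2 × (6 + 106)
S_11 = 11/2 × 112 = 616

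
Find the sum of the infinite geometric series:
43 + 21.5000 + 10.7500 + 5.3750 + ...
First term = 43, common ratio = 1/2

For |r| < 1, S = a / (1 - r)
S = 43 / (1 - (1/2))
S = 43 / (1/2)
S = 86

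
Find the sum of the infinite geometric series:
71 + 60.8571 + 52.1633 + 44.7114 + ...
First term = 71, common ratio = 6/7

For |r| < 1, S = a / (1 - r)
S = 71 / (1 - (6/7))
S = 71 / (1/7)
S = 497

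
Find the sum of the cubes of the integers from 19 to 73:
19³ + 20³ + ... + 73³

Use ∑_{k=1}^{n} k³ = [n(n+1)/2]², then subtract the first 18 terms.
∑_{k=1}^{73} k³ = [73×74/2]² = 2701² = 7295401
∑_{k=1}^{18} k³ = [18×19/2]² = 171² = 29241
∑_{k=19}^{73} k³ = 7295401 - 29241 = 7266160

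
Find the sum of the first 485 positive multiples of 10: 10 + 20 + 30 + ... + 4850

Factor out 10: = 10(1 + 2 + ... + 485) = 10 × n(n+1)/2
= 10 × 485×486/2
= 10 × 117855
= 1178550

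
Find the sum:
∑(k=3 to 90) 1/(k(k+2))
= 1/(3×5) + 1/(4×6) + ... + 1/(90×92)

Partial fractions: 1/(k(k+2)) = (1/2)[1/k - 1/(k+2)]
Telescoping leaves the first two and last two terms:
= (1/2)[1/3 + 1/4 - 1/91 - 1/92]
= 7051/25116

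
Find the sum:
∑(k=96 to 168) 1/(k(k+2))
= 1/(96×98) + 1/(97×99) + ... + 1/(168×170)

Partial fractions: 1/(k(k+2)) = (1/2)[1/k - 1/(k+2)]
Telescoping leaves the first two and last two terms:
= (1/2)[1/96 + 1/97 - 1/169 - 1/170]
= 1194061/267533760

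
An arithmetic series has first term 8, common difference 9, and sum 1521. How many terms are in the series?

Using S = n/2 × [2a + (n-1)d]
1521 = n/2 × [2(8) + (n-1)(9)]
1521 = n/2 × [16 + 9n - 9]
3042 = n × [7 + 9n]
9n² + (7)n - 3042 = 0
Discriminant: Δ = (7)² - 4(9)(-3042) = 49 + 109512 = 109561
√Δ = 331
n = [-(7) + √Δ] / (2·9) = (-7 + 331) / 18 = 324 / 18 = 18
(The negative root is discarded since n must be a positive integer.)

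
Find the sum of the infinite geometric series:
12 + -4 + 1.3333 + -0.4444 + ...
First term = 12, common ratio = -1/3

For |r| < 1, S = a / (1 - r)
S = 12 / (1 - (-1/3))
S = 12 / (4/3)
S = 9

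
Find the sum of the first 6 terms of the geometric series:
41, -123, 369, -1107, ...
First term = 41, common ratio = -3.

Sₙ = a(1 - rⁿ) / (1 - r)
S_6 = 41(1 - (-3)^6) / (1 - (-3))
S_6 = 41(1 - 729) / (4)
S_6 = -7462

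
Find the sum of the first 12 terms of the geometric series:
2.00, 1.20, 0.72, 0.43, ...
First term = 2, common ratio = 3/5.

Sₙ = a(1 - rⁿ) / (1 - r)
S_12 = 2(1 - (3/5)^12) / (1 - (3/5))
S_12 = 2(1 - (531441/244140625)) / (2/5)
S_12 = 243609184/48828125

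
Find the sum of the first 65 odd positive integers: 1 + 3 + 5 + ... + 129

Sum of first n odd numbers = n²
= 65²
= 4225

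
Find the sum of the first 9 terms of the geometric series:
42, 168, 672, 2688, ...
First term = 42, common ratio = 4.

Sₙ = a(1 - rⁿ) / (1 - r)
S_9 = 42(1 - 4^9) / (1 - 4)
S_9 = 42(1 - 262144) / (-3)
S_9 = 3670002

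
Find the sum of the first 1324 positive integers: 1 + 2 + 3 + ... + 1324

Formula: ∑k = n(n+1)/2
= 1324×1325/2
= 1754300/2
= 877150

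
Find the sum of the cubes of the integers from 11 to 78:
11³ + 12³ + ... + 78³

Use ∑_{k=1}^{n} k³ = [n(n+1)/2]², then subtract the first 10 terms.
∑_{k=1}^{78} k³ = [78×79/2]² = 3081² = 9492561
∑_{k=1}^{10} k³ = [10×11/2]² = 55² = 3025
∑_{k=11}^{78} k³ = 9492561 - 3025 = 9489536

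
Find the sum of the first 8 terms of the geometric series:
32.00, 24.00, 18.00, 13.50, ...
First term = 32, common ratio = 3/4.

Sₙ = a(1 - rⁿ) / (1 - r)
S_8 = 32(1 - (3/4)^8) / (1 - (3/4))
S_8 = 32(1 - (6561/65536)) / (1/4)
S_8 = 58975/512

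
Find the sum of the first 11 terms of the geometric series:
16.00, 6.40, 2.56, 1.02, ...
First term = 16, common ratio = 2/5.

Sₙ = a(1 - rⁿ) / (1 - r)
S_11 = 16(1 - (2/5)^11) / (1 - (2/5))
S_11 = 16(1 - (2048/48828125)) / (3/5)
S_11 = 260405744/9765625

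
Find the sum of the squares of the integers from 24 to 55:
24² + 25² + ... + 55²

Use ∑_{k=1}^{n} k² = n(n+1)(2n+1)/6, then subtract the first 23 terms.
∑_{k=1}^{55} k² = 55×56×111/6 = 56980
∑_{k=1}^{23} k² = 23×24×47/6 = 4324
∑_{k=24}^{55} k² = 56980 - 4324 = 52656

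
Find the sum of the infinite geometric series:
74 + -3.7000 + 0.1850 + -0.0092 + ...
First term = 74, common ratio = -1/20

For |r| < 1, S = a / (1 - r)
S = 74 / (1 - (-1/20))
S = 74 / (21/20)
S = 1480/21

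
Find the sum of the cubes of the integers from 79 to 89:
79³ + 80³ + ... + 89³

Use ∑_{k=1}^{n} k³ = [n(n+1)/2]², then subtract the first 78 terms.
∑_{k=1}^{89} k³ = [89×90/2]² = 4005² = 16040025
∑_{k=1}^{78} k³ = [78×79/2]² = 3081² = 9492561
∑_{k=79}^{89} k³ = 16040025 - 9492561 = 6547464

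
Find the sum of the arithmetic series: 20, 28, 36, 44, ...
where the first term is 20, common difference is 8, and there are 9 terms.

Sₙ = n/2 × (first + last)
Last term = a + (n-1)d = 20 + (9-1)×8 = 84
S_9 = 9/2 × (20 + 84)
S_9 = 9/2 × 104 = 468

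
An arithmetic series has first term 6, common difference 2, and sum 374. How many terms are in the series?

Using S = n/2 × [2a + (n-1)d]
374 = n/2 × [2(6) + (n-1)(2)]
374 = n/2 × [12 + 2n - 2]
748 = n × [10 + 2n]
2n² + (10)n - 748 = 0
Discriminant: Δ = (10)² - 4(2)(-748) = 100 + 5984 = 6084
√Δ = 78
n = [-(10) + √Δ] / (2·2) = (-10 + 78) / 4 = 68 / 4 = 17
(The negative root is discarded since n must be a positive integer.)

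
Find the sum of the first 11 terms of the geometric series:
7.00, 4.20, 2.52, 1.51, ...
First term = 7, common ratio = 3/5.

Sₙ = a(1 - rⁿ) / (1 - r)
S_11 = 7(1 - (3/5)^11) / (1 - (3/5))
S_11 = 7(1 - (177147/48828125)) / (2/5)
S_11 = 170278423/9765625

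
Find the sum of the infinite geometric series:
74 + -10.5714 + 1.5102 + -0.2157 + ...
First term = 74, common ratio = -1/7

For |r| < 1, S = a / (1 - r)
S = 74 / (1 - (-1/7))
S = 74 / (8/7)
S = 259/4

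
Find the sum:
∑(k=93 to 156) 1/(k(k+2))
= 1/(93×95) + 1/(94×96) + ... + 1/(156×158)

Partial fractions: 1/(k(k+2)) = (1/2)[1/k - 1/(k+2)]
Telescoping leaves the first two and last two terms:
= (1/2)[1/93 + 1/94 - 1/157 - 1/158]
= 235624/54213513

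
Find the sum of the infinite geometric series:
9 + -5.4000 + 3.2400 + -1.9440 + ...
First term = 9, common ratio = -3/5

For |r| < 1, S = a / (1 - r)
S = 9 / (1 - (-3/5))
S = 9 / (8/5)
S = 45/8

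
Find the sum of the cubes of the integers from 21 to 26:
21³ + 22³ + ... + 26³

Use ∑_{k=1}^{n} k³ = [n(n+1)/2]², then subtract the first 20 terms.
∑_{k=1}^{26} k³ = [26×27/2]² = 351² = 123201
∑_{k=1}^{20} k³ = [20×21/2]² = 210² = 44100
∑_{k=21}^{26} k³ = 123201 - 44100 = 79101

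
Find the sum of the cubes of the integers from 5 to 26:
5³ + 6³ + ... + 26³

Use ∑_{k=1}^{n} k³ = [n(n+1)/2]², then subtract the first 4 terms.
∑_{k=1}^{26} k³ = [26×27/2]² = 351² = 123201
∑_{k=1}^{4} k³ = [4×5/2]² = 10² = 100
∑_{k=5}^{26} k³ = 123201 - 100 = 123101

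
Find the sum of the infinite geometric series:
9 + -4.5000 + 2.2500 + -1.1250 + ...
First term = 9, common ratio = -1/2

For |r| < 1, S = a / (1 - r)
S = 9 / (1 - (-1/2))
S = 9 / (3/2)
S = 6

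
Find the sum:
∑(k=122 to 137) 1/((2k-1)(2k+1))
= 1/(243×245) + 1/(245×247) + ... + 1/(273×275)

Partial fractions: 1/((2k-1)(2k+1)) = (1/2)[1/(2k-1) - 1/(2k+1)]
The series telescopes:
= (1/2)[1/243 - 1/275]
= 16/66825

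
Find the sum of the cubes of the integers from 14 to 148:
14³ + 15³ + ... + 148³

Use ∑_{k=1}^{n} k³ = [n(n+1)/2]², then subtract the first 13 terms.
∑_{k=1}^{148} k³ = [148×149/2]² = 11026² = 121572676
∑_{k=1}^{13} k³ = [13×14/2]² = 91² = 8281
∑_{k=14}^{148} k³ = 121572676 - 8281 = 121564395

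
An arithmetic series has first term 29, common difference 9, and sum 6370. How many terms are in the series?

Using S = n/2 × [2a + (n-1)d]
6370 = n/2 × [2(29) + (n-1)(9)]
6370 = n/2 × [58 + 9n - 9]
12740 = n × [49 + 9n]
9n² + (49)n - 12740 = 0
Discriminant: Δ = (49)² - 4(9)(-12740) = 2401 + 458640 = 461041
√Δ = 679
n = [-(49) + √Δ] / (2·9) = (-49 + 679) / 18 = 630 / 18 = 35
(The negative root is discarded since n must be a positive integer.)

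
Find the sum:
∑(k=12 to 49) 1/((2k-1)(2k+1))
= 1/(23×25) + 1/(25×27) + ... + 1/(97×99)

Partial fractions: 1/((2k-1)(2k+1)) = (1/2)[1/(2k-1) - 1/(2k+1)]
The series telescopes:
= (1/2)[1/23 - 1/99]
= 38/2277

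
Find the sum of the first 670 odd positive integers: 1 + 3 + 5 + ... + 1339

Sum of first n odd numbers = n²
= 670²
= 448900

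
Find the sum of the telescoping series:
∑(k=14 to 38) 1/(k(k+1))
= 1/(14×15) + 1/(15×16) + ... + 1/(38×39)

Partial fractions: 1/(k(k+1)) = 1/k - 1/(k+1)
The series telescopes:
= (1/14 - 1/15) + (1/15 - 1/16) + ... + (1/38 - 1/39)
= 1/14 - 1/39
= 25/546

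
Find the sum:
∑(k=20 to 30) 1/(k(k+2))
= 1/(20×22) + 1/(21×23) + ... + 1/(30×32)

Partial fractions: 1/(k(k+2)) = (1/2)[1/k - 1/(k+2)]
Telescoping leaves the first two and last two terms:
= (1/2)[1/20 + 1/21 - 1/31 - 1/32]
= 3553/208320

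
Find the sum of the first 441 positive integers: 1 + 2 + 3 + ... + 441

Formula: ∑k = n(n+1)/2
= 441×442/2
= 194922/2
= 97461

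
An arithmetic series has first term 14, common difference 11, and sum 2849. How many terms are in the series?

Using S = n/2 × [2a + (n-1)d]
2849 = n/2 × [2(14) + (n-1)(11)]
2849 = n/2 × [28 + 11n - 11]
5698 = n × [17 + 11n]
11n² + (17)n - 5698 = 0
Discriminant: Δ = (17)² - 4(11)(-5698) = 289 + 250712 = 251001
√Δ = 501
n = [-(17) + √Δ] / (2·11) = (-17 + 501) / 22 = 484 / 22 = 22
(The negative root is discarded since n must be a positive integer.)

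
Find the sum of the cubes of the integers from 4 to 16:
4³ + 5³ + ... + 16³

Use ∑_{k=1}^{n} k³ = [n(n+1)/2]², then subtract the first 3 terms.
∑_{k=1}^{16} k³ = [16×17/2]² = 136² = 18496
∑_{k=1}^{3} k³ = [3×4/2]² = 6² = 36
∑_{k=4}^{16} k³ = 18496 - 36 = 18460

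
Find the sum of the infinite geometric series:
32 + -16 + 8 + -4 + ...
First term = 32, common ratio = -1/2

For |r| < 1, S = a / (1 - r)
S = 32 / (1 - (-1/2))
S = 32 / (3/2)
S = 64/3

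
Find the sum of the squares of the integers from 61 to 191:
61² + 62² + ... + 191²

Use ∑_{k=1}^{n} k² = n(n+1)(2n+1)/6, then subtract the first 60 terms.
∑_{k=1}^{191} k² = 191×192×383/6 = 2340896
∑_{k=1}^{60} k² = 60×61×121/6 = 73810
∑_{k=61}^{191} k² = 2340896 - 73810 = 2267086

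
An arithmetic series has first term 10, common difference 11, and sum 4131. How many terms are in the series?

Using S = n/2 × [2a + (n-1)d]
4131 = n/2 × [2(10) + (n-1)(11)]
4131 = n/2 × [20 + 11n - 11]
8262 = n × [9 + 11n]
11n² + (9)n - 8262 = 0
Discriminant: Δ = (9)² - 4(11)(-8262) = 81 + 363528 = 363609
√Δ = 603
n = [-(9) + √Δ] / (2·11) = (-9 + 603) / 22 = 594 / 22 = 27
(The negative root is discarded since n must be a positive integer.)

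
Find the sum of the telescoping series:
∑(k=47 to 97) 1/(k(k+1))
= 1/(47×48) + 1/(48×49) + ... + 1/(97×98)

Partial fractions: 1/(k(k+1)) = 1/k - 1/(k+1)
The series telescopes:
= (1/47 - 1/48) + (1/48 - 1/49) + ... + (1/97 - 1/98)
= 1/47 - 1/98
= 51/4606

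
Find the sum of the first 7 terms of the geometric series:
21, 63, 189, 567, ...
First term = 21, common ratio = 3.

Sₙ = a(1 - rⁿ) / (1 - r)
S_7 = 21(1 - 3^7) / (1 - 3)
S_7 = 21(1 - 2187) / (-2)
S_7 = 22953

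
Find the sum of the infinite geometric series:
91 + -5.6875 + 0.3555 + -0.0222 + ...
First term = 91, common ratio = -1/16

For |r| < 1, S = a / (1 - r)
S = 91 / (1 - (-1/16))
S = 91 / (17/16)
S = 1456/17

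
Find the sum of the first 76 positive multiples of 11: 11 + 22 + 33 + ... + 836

Factor out 11: = 11(1 + 2 + ... + 76) = 11 × n(n+1)/2
= 11 × 76×77/2
= 11 × 2926
= 32186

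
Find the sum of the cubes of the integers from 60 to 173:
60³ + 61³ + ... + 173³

Use ∑_{k=1}^{n} k³ = [n(n+1)/2]², then subtract the first 59 terms.
∑_{k=1}^{173} k³ = [173×174/2]² = 15051² = 226532601
∑_{k=1}^{59} k³ = [59×60/2]² = 1770² = 3132900
∑_{k=60}^{173} k³ = 226532601 - 3132900 = 223399701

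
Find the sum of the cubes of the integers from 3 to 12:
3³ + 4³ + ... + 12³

Use ∑_{k=1}^{n} k³ = [n(n+1)/2]², then subtract the first 2 terms.
∑_{k=1}^{12} k³ = [12×13/2]² = 78² = 6084
∑_{k=1}^{2} k³ = [2×3/2]² = 3² = 9
∑_{k=3}^{12} k³ = 6084 - 9 = 6075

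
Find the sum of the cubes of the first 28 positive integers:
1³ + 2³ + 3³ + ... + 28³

Formula: ∑k³ = [n(n+1)/2]²
= [28×29/2]²
= 406²
= 164836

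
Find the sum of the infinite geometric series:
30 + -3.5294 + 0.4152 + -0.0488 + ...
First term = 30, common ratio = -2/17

For |r| < 1, S = a / (1 - r)
S = 30 / (1 - (-2/17))
S = 30 / (19/17)
S = 510/19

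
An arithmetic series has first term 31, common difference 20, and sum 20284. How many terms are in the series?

Using S = n/2 × [2a + (n-1)d]
20284 = n/2 × [2(31) + (n-1)(20)]
20284 = n/2 × [62 + 20n - 20]
40568 = n × [42 + 20n]
20n² + (42)n - 40568 = 0
Discriminant: Δ = (42)² - 4(20)(-40568) = 1764 + 3245440 = 3247204
√Δ = 1802
n = [-(42) + √Δ] / (2·20) = (-42 + 1802) / 40 = 1760 / 40 = 44
(The negative root is discarded since n must be a positive integer.)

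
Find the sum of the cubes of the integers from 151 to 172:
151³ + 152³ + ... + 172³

Use ∑_{k=1}^{n} k³ = [n(n+1)/2]², then subtract the first 150 terms.
∑_{k=1}^{172} k³ = [172×173/2]² = 14878² = 221354884
∑_{k=1}^{150} k³ = [150×151/2]² = 11325² = 128255625
∑_{k=151}^{172} k³ = 221354884 - 128255625 = 93099259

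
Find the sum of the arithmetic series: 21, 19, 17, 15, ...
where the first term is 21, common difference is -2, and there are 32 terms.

Sₙ = n/2 × (first + last)
Last term = a + (n-1)d = 21 + (32-1)×(-2) = -41
S_32 = 32/2 × (21 + (-41))
S_32 = 32/2 × (-20) = -320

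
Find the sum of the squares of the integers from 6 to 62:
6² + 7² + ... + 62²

Use ∑_{k=1}^{n} k² = n(n+1)(2n+1)/6, then subtract the first 5 terms.
∑_{k=1}^{62} k² = 62×63×125/6 = 81375
∑_{k=1}^{5} k² = 5×6×11/6 = 55
∑_{k=6}^{62} k² = 81375 - 55 = 81320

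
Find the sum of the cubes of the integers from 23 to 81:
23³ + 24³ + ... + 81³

Use ∑_{k=1}^{n} k³ = [n(n+1)/2]², then subtract the first 22 terms.
∑_{k=1}^{81} k³ = [81×82/2]² = 3321² = 11029041
∑_{k=1}^{22} k³ = [22×23/2]² = 253² = 64009
∑_{k=23}^{81} k³ = 11029041 - 64009 = 10965032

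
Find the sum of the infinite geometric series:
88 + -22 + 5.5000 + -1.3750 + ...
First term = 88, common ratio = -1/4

For |r| < 1, S = a / (1 - r)
S = 88 / (1 - (-1/4))
S = 88 / (5/4)
S = 352/5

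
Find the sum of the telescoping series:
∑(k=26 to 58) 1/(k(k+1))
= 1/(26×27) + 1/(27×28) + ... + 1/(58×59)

Partial fractions: 1/(k(k+1)) = 1/k - 1/(k+1)
The series telescopes:
= (1/26 - 1/27) + (1/27 - 1/28) + ... + (1/58 - 1/59)
= 1/26 - 1/59
= 33/1534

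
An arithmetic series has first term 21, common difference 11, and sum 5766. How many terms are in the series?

Using S = n/2 × [2a + (n-1)d]
5766 = n/2 × [2(21) + (n-1)(11)]
5766 = n/2 × [42 + 11n - 11]
11532 = n × [31 + 11n]
11n² + (31)n - 11532 = 0
Discriminant: Δ = (31)² - 4(11)(-11532) = 961 + 507408 = 508369
√Δ = 713
n = [-(31) + √Δ] / (2·11) = (-31 + 713) / 22 = 682 / 22 = 31
(The negative root is discarded since n must be a positive integer.)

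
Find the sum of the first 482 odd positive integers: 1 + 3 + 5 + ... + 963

Sum of first n odd numbers = n²
= 482²
= 232324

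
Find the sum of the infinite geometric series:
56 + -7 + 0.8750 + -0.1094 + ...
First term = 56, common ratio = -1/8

For |r| < 1, S = a / (1 - r)
S = 56 / (1 - (-1/8))
S = 56 / (9/8)
S = 448/9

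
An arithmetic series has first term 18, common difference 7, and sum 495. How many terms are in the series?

Using S = n/2 × [2a + (n-1)d]
495 = n/2 × [2(18) + (n-1)(7)]
495 = n/2 × [36 + 7n - 7]
990 = n × [29 + 7n]
7n² + (29)n - 990 = 0
Discriminant: Δ = (29)² - 4(7)(-990) = 841 + 27720 = 28561
√Δ = 169
n = [-(29) + √Δ] / (2·7) = (-29 + 169) / 14 = 140 / 14 = 10
(The negative root is discarded since n must be a positive integer.)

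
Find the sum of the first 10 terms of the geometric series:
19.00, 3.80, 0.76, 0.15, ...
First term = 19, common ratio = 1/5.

Sₙ = a(1 - rⁿ) / (1 - r)
S_10 = 19(1 - (1/5)^10) / (1 - (1/5))
S_10 = 19(1 - (1/9765625)) / (4/5)
S_10 = 46386714/1953125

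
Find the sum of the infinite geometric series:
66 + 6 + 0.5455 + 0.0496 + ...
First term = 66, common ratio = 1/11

For |r| < 1, S = a / (1 - r)
S = 66 / (1 - (1/11))
S = 66 / (10/11)
S = 363/5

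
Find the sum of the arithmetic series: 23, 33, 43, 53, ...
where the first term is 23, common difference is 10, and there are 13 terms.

Sₙ = n/2 × (first + last)
Last term = a + (n-1)d = 23 + (13-1)×10 = 143
S_13 = 13/2 × (23 + 143)
S_13 = 13/2 × 166 = 1079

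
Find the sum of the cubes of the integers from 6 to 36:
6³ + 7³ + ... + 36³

Use ∑_{k=1}^{n} k³ = [n(n+1)/2]², then subtract the first 5 terms.
∑_{k=1}^{36} k³ = [36×37/2]² = 666² = 443556
∑_{k=1}^{5} k³ = [5×6/2]² = 15² = 225
∑_{k=6}^{36} k³ = 443556 - 225 = 443331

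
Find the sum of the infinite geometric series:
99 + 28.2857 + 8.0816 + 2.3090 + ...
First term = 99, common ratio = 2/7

For |r| < 1, S = a / (1 - r)
S = 99 / (1 - (2/7))
S = 99 / (5/7)
S = 693/5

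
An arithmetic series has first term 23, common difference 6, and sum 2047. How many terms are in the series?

Using S = n/2 × [2a + (n-1)d]
2047 = n/2 × [2(23) + (n-1)(6)]
2047 = n/2 × [46 + 6n - 6]
4094 = n × [40 + 6n]
6n² + (40)n - 4094 = 0
Discriminant: Δ = (40)² - 4(6)(-4094) = 1600 + 98256 = 99856
√Δ = 316
n = [-(40) + √Δ] / (2·6) = (-40 + 316) / 12 = 276 / 12 = 23
(The negative root is discarded since n must be a positive integer.)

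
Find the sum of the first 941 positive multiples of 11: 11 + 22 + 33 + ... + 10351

Factor out 11: = 11(1 + 2 + ... + 941) = 11 × n(n+1)/2
= 11 × 941×942/2
= 11 × 443211
= 4875321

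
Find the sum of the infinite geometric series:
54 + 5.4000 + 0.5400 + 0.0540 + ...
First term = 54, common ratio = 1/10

For |r| < 1, S = a / (1 - r)
S = 54 / (1 - (1/10))
S = 54 / (9/10)
S = 60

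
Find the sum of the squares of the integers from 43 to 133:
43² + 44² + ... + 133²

Use ∑_{k=1}^{n} k² = n(n+1)(2n+1)/6, then subtract the first 42 terms.
∑_{k=1}^{133} k² = 133×134×267/6 = 793079
∑_{k=1}^{42} k² = 42×43×85/6 = 25585
∑_{k=43}^{133} k² = 793079 - 25585 = 767494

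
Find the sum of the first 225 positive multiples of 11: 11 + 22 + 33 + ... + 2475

Factor out 11: = 11(1 + 2 + ... + 225) = 11 × n(n+1)/2
= 11 × 225×226/2
= 11 × 25425
= 279675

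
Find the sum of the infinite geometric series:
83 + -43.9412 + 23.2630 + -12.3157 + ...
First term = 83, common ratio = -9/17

For |r| < 1, S = a / (1 - r)
S = 83 / (1 - (-9/17))
S = 83 / (26/17)
S = 1411/26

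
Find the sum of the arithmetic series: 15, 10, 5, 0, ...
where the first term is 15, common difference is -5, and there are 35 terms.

Sₙ = n/2 × (first + last)
Last term = a + (n-1)d = 15 + (35-1)×(-5) = -155
S_35 = 35/2 × (15 + (-155))
S_35 = 35/2 × (-140) = -2450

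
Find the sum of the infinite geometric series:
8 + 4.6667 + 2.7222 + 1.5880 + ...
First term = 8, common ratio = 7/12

For |r| < 1, S = a / (1 - r)
S = 8 / (1 - (7/12))
S = 8 / (5/12)
S = 96/5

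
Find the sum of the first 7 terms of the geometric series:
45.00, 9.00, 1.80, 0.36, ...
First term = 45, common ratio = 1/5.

Sₙ = a(1 - rⁿ) / (1 - r)
S_7 = 45(1 - (1/5)^7) / (1 - (1/5))
S_7 = 45(1 - (1/78125)) / (4/5)
S_7 = 175779/3125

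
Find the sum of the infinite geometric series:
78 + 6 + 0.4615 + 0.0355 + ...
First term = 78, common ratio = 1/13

For |r| < 1, S = a / (1 - r)
S = 78 / (1 - (1/13))
S = 78 / (12/13)
S = 169/2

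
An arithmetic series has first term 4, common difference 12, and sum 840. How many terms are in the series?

Using S = n/2 × [2a + (n-1)d]
840 = n/2 × [2(4) + (n-1)(12)]
840 = n/2 × [8 + 12n - 12]
1680 = n × [-4 + 12n]
12n² + (-4)n - 1680 = 0
Discriminant: Δ = (-4)² - 4(12)(-1680) = 16 + 80640 = 80656
√Δ = 284
n = [-(-4) + √Δ] / (2·12) = (4 + 284) / 24 = 288 / 24 = 12
(The negative root is discarded since n must be a positive integer.)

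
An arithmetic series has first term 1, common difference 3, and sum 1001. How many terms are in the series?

Using S = n/2 × [2a + (n-1)d]
1001 = n/2 × [2(1) + (n-1)(3)]
1001 = n/2 × [2 + 3n - 3]
2002 = n × [-1 + 3n]
3n² + (-1)n - 2002 = 0
Discriminant: Δ = (-1)² - 4(3)(-2002) = 1 + 24024 = 24025
√Δ = 155
n = [-(-1) + √Δ] / (2·3) = (1 + 155) / 6 = 156 / 6 = 26
(The negative root is discarded since n must be a positive integer.)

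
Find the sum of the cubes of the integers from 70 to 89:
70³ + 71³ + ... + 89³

Use ∑_{k=1}^{n} k³ = [n(n+1)/2]², then subtract the first 69 terms.
∑_{k=1}^{89} k³ = [89×90/2]² = 4005² = 16040025
∑_{k=1}^{69} k³ = [69×70/2]² = 2415² = 5832225
∑_{k=70}^{89} k³ = 16040025 - 5832225 = 10207800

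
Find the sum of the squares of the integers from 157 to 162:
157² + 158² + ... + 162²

Use ∑_{k=1}^{n} k² = n(n+1)(2n+1)/6, then subtract the first 156 terms.
∑_{k=1}^{162} k² = 162×163×325/6 = 1430325
∑_{k=1}^{156} k² = 156×157×313/6 = 1277666
∑_{k=157}^{162} k² = 1430325 - 1277666 = 152659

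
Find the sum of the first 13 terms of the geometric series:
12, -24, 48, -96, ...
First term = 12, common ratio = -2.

Sₙ = a(1 - rⁿ) / (1 - r)
S_13 = 12(1 - (-2)^13) / (1 - (-2))
S_13 = 12(1 - (-8192)) / (3)
S_13 = 32772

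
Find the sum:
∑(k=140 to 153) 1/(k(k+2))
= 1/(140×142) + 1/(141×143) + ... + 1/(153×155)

Partial fractions: 1/(k(k+2)) = (1/2)[1/k - 1/(k+2)]
Telescoping leaves the first two and last two terms:
= (1/2)[1/140 + 1/141 - 1/154 - 1/155]
= 8683/13462680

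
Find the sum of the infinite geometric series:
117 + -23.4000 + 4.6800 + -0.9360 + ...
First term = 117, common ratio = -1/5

For |r| < 1, S = a / (1 - r)
S = 117 / (1 - (-1/5))
S = 117 / (6/5)
S = 195/2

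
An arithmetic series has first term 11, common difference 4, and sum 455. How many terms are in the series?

Using S = n/2 × [2a + (n-1)d]
455 = n/2 × [2(11) + (n-1)(4)]
455 = n/2 × [22 + 4n - 4]
910 = n × [18 + 4n]
4n² + (18)n - 910 = 0
Discriminant: Δ = (18)² - 4(4)(-910) = 324 + 14560 = 14884
√Δ = 122
n = [-(18) + √Δ] / (2·4) = (-18 + 122) / 8 = 104 / 8 = 13
(The negative root is discarded since n must be a positive integer.)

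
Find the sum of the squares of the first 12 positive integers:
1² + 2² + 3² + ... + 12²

Formula: ∑k² = n(n+1)(2n+1)/6
= 12×13×25/6
= 3900/6
= 650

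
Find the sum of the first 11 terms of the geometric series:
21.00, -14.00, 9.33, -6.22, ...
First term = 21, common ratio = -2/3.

Sₙ = a(1 - rⁿ) / (1 - r)
S_11 = 21(1 - (-2/3)^11) / (1 - (-2/3))
S_11 = 21(1 - (-2048/177147)) / (5/3)
S_11 = 250873/19683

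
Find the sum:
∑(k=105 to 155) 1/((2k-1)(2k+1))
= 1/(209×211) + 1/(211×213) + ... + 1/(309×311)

Partial fractions: 1/((2k-1)(2k+1)) = (1/2)[1/(2k-1) - 1/(2k+1)]
The series telescopes:
= (1/2)[1/209 - 1/311]
= 51/64999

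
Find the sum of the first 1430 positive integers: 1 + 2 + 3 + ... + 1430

Formula: ∑k = n(n+1)/2
= 1430×1431/2
= 2046330/2
= 1023165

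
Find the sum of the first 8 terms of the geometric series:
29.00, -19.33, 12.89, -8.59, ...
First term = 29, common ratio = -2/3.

Sₙ = a(1 - rⁿ) / (1 - r)
S_8 = 29(1 - (-2/3)^8) / (1 - (-2/3))
S_8 = 29(1 - (256/6561)) / (5/3)
S_8 = 36569/2187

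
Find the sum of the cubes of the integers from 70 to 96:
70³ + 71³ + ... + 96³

Use ∑_{k=1}^{n} k³ = [n(n+1)/2]², then subtract the first 69 terms.
∑_{k=1}^{96} k³ = [96×97/2]² = 4656² = 21678336
∑_{k=1}^{69} k³ = [69×70/2]² = 2415² = 5832225
∑_{k=70}^{96} k³ = 21678336 - 5832225 = 15846111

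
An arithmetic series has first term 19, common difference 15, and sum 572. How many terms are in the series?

Using S = n/2 × [2a + (n-1)d]
572 = n/2 × [2(19) + (n-1)(15)]
572 = n/2 × [38 + 15n - 15]
1144 = n × [23 + 15n]
15n² + (23)n - 1144 = 0
Discriminant: Δ = (23)² - 4(15)(-1144) = 529 + 68640 = 69169
√Δ = 263
n = [-(23) + √Δ] / (2·15) = (-23 + 263) / 30 = 240 / 30 = 8
(The negative root is discarded since n must be a positive integer.)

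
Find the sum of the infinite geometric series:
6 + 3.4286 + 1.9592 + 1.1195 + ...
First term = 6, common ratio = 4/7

For |r| < 1, S = a / (1 - r)
S = 6 / (1 - (4/7))
S = 6 / (3/7)
S = 14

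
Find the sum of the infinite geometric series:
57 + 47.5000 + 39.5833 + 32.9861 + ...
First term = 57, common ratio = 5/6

For |r| < 1, S = a / (1 - r)
S = 57 / (1 - (5/6))
S = 57 / (1/6)
S = 342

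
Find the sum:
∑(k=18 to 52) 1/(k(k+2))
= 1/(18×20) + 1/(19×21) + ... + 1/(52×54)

Partial fractions: 1/(k(k+2)) = (1/2)[1/k - 1/(k+2)]
Telescoping leaves the first two and last two terms:
= (1/2)[1/18 + 1/19 - 1/53 - 1/54]
= 1925/54378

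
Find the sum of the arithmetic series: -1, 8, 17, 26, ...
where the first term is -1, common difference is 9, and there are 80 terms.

Sₙ = n/2 × (first + last)
Last term = a + (n-1)d = -1 + (80-1)×9 = 710
S_80 = 80/2 × (-1 + 710)
S_80 = 80/2 × 709 = 28360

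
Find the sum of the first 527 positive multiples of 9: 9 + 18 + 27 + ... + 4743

Factor out 9: = 9(1 + 2 + ... + 527) = 9 × n(n+1)/2
= 9 × 527×528/2
= 9 × 139128
= 1252152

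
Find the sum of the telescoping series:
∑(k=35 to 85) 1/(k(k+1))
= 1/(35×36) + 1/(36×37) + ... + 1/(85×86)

Partial fractions: 1/(k(k+1)) = 1/k - 1/(k+1)
The series telescopes:
= (1/35 - 1/36) + (1/36 - 1/37) + ... + (1/85 - 1/86)
= 1/35 - 1/86
= 51/3010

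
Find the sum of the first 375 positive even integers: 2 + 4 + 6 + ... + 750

Sum of first n even numbers = n(n+1)
= 375×376
= 141000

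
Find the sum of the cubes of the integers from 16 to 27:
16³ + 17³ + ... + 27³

Use ∑_{k=1}^{n} k³ = [n(n+1)/2]², then subtract the first 15 terms.
∑_{k=1}^{27} k³ = [27×28/2]² = 378² = 142884
∑_{k=1}^{15} k³ = [15×16/2]² = 120² = 14400
∑_{k=16}^{27} k³ = 142884 - 14400 = 128484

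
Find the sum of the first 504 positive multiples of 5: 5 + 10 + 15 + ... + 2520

Factor out 5: = 5(1 + 2 + ... + 504) = 5 × n(n+1)/2
= 5 × 504×505/2
= 5 × 127260
= 636300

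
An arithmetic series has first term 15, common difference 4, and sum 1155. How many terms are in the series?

Using S = n/2 × [2a + (n-1)d]
1155 = n/2 × [2(15) + (n-1)(4)]
1155 = n/2 × [30 + 4n - 4]
2310 = n × [26 + 4n]
4n² + (26)n - 2310 = 0
Discriminant: Δ = (26)² - 4(4)(-2310) = 676 + 36960 = 37636
√Δ = 194
n = [-(26) + √Δ] / (2·4) = (-26 + 194) / 8 = 168 / 8 = 21
(The negative root is discarded since n must be a positive integer.)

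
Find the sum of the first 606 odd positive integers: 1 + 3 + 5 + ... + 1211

Sum of first n odd numbers = n²
= 606²
= 367236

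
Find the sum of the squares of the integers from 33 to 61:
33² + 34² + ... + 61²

Use ∑_{k=1}^{n} k² = n(n+1)(2n+1)/6, then subtract the first 32 terms.
∑_{k=1}^{61} k² = 61×62×123/6 = 77531
∑_{k=1}^{32} k² = 32×33×65/6 = 11440
∑_{k=33}^{61} k² = 77531 - 11440 = 66091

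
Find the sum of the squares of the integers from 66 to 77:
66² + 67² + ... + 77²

Use ∑_{k=1}^{n} k² = n(n+1)(2n+1)/6, then subtract the first 65 terms.
∑_{k=1}^{77} k² = 77×78×155/6 = 155155
∑_{k=1}^{65} k² = 65×66×131/6 = 93665
∑_{k=66}^{77} k² = 155155 - 93665 = 61490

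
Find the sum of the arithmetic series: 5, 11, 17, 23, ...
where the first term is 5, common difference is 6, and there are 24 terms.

Sₙ = n/2 × (first + last)
Last term = a + (n-1)d = 5 + (24-1)×6 = 143
S_24 = 24/2 × (5 + 143)
S_24 = 24/2 × 148 = 1776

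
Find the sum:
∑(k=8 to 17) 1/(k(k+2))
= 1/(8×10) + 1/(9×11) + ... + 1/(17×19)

Partial fractions: 1/(k(k+2)) = (1/2)[1/k - 1/(k+2)]
Telescoping leaves the first two and last two terms:
= (1/2)[1/8 + 1/9 - 1/18 - 1/19]
= 175/2736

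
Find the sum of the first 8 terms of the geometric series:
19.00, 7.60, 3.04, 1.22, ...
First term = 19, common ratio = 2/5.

Sₙ = a(1 - rⁿ) / (1 - r)
S_8 = 19(1 - (2/5)^8) / (1 - (2/5))
S_8 = 19(1 - (256/390625)) / (3/5)
S_8 = 2472337/78125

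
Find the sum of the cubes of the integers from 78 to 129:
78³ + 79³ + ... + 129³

Use ∑_{k=1}^{n} k³ = [n(n+1)/2]², then subtract the first 77 terms.
∑_{k=1}^{129} k³ = [129×130/2]² = 8385² = 70308225
∑_{k=1}^{77} k³ = [77×78/2]² = 3003² = 9018009
∑_{k=78}^{129} k³ = 70308225 - 9018009 = 61290216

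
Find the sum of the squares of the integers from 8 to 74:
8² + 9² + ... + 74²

Use ∑_{k=1}^{n} k² = n(n+1)(2n+1)/6, then subtract the first 7 terms.
∑_{k=1}^{74} k² = 74×75×149/6 = 137825
∑_{k=1}^{7} k² = 7×8×15/6 = 140
∑_{k=8}^{74} k² = 137825 - 140 = 137685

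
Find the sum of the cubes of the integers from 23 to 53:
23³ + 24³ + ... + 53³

Use ∑_{k=1}^{n} k³ = [n(n+1)/2]², then subtract the first 22 terms.
∑_{k=1}^{53} k³ = [53×54/2]² = 1431² = 2047761
∑_{k=1}^{22} k³ = [22×23/2]² = 253² = 64009
∑_{k=23}^{53} k³ = 2047761 - 64009 = 1983752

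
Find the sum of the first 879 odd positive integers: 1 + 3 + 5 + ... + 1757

Sum of first n odd numbers = n²
= 879²
= 772641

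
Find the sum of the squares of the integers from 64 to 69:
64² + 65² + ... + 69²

Use ∑_{k=1}^{n} k² = n(n+1)(2n+1)/6, then subtract the first 63 terms.
∑_{k=1}^{69} k² = 69×70×139/6 = 111895
∑_{k=1}^{63} k² = 63×64×127/6 = 85344
∑_{k=64}^{69} k² = 111895 - 85344 = 26551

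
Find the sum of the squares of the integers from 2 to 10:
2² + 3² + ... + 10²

Use ∑_{k=1}^{n} k² = n(n+1)(2n+1)/6, then subtract the first 1 terms.
∑_{k=1}^{10} k² = 10×11×21/6 = 385
∑_{k=1}^{1} k² = 1×2×3/6 = 1
∑_{k=2}^{10} k² = 385 - 1 = 384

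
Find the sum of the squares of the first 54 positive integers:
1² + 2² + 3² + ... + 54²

Formula: ∑k² = n(n+1)(2n+1)/6
= 54×55×109/6
= 323730/6
= 53955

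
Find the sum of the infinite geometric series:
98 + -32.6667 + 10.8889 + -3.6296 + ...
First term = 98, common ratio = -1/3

For |r| < 1, S = a / (1 - r)
S = 98 / (1 - (-1/3))
S = 98 / (4/3)
S = 147/2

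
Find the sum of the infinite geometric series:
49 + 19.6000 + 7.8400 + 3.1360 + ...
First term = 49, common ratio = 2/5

For |r| < 1, S = a / (1 - r)
S = 49 / (1 - (2/5))
S = 49 / (3/5)
S = 245/3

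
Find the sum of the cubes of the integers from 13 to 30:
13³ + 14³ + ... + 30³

Use ∑_{k=1}^{n} k³ = [n(n+1)/2]², then subtract the first 12 terms.
∑_{k=1}^{30} k³ = [30×31/2]² = 465² = 216225
∑_{k=1}^{12} k³ = [12×13/2]² = 78² = 6084
∑_{k=13}^{30} k³ = 216225 - 6084 = 210141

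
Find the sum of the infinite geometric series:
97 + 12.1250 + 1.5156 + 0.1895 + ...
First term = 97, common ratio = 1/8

For |r| < 1, S = a / (1 - r)
S = 97 / (1 - (1/8))
S = 97 / (7/8)
S = 776/7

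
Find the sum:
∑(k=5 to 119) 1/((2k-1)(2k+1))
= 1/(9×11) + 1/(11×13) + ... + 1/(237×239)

Partial fractions: 1/((2k-1)(2k+1)) = (1/2)[1/(2k-1) - 1/(2k+1)]
The series telescopes:
= (1/2)[1/9 - 1/239]
= 115/2151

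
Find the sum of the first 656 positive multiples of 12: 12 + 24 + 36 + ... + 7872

Factor out 12: = 12(1 + 2 + ... + 656) = 12 × n(n+1)/2
= 12 × 656×657/2
= 12 × 215496
= 2585952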